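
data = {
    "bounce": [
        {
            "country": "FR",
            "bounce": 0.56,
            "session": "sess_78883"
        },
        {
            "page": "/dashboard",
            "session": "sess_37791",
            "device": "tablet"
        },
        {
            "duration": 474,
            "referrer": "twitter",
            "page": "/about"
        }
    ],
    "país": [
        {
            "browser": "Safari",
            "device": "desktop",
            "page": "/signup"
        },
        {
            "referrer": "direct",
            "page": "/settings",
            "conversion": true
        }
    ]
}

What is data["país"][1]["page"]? "/settings"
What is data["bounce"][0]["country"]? "FR"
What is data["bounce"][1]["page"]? "/dashboard"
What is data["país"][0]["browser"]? "Safari"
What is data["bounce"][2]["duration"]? 474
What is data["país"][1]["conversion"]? True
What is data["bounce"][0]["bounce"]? 0.56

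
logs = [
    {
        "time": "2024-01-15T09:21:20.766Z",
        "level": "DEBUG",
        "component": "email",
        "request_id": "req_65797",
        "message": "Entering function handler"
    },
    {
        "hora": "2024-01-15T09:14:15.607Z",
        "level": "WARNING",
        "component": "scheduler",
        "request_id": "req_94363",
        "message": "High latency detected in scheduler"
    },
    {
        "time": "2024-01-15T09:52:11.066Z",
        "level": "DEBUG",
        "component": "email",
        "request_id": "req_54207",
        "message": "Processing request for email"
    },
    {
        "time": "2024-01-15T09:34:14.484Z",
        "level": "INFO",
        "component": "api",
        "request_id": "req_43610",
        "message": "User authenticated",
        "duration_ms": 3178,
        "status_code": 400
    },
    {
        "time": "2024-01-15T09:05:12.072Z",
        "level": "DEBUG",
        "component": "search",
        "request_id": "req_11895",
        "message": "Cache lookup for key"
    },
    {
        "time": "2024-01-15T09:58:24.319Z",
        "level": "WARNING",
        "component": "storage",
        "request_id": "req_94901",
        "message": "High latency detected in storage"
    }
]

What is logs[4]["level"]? "DEBUG"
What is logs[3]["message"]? "User authenticated"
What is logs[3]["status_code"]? 400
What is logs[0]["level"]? "DEBUG"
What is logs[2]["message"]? "Processing request for email"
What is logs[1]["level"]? "WARNING"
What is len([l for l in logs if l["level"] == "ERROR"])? 0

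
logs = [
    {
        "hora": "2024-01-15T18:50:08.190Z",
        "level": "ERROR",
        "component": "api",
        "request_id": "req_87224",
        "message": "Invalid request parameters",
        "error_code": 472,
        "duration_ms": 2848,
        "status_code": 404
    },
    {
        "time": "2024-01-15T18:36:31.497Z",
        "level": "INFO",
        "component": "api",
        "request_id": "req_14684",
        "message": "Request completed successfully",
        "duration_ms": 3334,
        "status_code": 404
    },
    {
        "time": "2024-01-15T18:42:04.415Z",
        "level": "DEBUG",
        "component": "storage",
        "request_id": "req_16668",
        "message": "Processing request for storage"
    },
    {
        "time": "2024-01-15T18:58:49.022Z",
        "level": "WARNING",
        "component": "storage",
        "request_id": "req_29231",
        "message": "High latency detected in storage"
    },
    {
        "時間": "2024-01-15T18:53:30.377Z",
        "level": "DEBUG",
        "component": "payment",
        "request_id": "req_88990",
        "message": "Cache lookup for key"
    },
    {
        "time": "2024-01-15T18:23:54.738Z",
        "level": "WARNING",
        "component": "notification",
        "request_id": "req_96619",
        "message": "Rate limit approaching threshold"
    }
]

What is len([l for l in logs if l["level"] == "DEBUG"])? 2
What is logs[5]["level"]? "WARNING"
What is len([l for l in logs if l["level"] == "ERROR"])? 1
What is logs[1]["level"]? "INFO"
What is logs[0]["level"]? "ERROR"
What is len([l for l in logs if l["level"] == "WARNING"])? 2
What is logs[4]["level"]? "DEBUG"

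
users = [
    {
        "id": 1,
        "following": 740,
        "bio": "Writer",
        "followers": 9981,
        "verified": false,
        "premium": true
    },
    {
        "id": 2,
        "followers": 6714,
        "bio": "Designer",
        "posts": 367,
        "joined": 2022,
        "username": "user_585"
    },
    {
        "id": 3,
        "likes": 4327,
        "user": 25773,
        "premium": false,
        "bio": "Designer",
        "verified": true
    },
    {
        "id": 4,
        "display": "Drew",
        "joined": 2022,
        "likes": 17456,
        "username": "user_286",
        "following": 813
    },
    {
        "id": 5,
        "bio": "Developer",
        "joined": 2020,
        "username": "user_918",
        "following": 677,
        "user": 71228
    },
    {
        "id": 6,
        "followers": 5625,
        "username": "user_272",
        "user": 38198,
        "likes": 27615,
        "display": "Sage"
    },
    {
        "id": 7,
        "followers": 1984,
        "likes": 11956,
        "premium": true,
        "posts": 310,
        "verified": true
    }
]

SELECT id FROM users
[1, 2, 3, 4, 5, 6, 7]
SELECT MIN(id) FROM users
1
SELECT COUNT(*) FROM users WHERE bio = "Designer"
2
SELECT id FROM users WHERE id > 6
[7]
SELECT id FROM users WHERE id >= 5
[5, 6, 7]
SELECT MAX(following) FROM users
813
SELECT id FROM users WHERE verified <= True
[1, 3, 7]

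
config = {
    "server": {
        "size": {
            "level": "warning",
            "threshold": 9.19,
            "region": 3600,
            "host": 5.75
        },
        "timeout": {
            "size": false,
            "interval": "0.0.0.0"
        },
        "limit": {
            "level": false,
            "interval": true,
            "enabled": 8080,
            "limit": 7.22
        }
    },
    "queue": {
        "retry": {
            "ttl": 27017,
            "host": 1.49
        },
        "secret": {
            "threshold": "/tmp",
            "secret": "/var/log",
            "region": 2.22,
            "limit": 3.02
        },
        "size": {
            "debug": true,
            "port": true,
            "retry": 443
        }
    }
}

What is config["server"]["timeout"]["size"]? False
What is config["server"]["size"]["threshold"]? 9.19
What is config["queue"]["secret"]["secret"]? "/var/log"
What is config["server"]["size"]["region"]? 3600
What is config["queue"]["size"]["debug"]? True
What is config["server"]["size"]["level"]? "warning"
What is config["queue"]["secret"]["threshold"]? "/tmp"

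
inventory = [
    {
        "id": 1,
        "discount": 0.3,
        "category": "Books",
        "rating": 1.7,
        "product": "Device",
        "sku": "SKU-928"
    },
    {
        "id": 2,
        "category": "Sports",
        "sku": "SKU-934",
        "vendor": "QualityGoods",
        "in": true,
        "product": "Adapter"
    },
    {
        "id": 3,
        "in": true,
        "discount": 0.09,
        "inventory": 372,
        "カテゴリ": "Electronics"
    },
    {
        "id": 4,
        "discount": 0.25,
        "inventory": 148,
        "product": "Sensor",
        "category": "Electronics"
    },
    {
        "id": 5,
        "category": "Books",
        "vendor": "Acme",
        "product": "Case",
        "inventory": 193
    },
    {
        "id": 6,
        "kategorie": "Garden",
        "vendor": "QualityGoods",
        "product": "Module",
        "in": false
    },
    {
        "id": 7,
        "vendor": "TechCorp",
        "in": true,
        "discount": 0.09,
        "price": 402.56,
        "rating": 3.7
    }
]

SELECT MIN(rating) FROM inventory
1.7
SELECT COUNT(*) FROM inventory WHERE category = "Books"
2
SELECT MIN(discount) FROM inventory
0.09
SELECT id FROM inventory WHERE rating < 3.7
[1]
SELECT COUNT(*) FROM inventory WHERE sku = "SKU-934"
1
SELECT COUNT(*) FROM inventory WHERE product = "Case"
1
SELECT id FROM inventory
[1, 2, 3, 4, 5, 6, 7]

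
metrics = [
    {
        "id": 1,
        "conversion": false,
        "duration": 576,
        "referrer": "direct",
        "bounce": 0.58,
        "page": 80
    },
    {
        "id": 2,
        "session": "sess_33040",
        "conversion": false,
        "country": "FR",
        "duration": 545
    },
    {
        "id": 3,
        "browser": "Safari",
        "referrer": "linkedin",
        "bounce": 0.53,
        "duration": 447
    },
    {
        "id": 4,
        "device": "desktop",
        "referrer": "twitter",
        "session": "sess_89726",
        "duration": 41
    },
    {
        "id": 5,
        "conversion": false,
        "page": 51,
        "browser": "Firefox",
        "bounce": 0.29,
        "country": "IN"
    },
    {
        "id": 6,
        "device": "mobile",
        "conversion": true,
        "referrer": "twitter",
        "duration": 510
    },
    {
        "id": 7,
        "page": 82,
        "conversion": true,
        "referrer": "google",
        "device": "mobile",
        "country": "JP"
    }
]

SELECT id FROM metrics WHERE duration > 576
[]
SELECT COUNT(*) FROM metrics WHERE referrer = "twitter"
2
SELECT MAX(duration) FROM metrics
576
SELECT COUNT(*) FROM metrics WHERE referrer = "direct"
1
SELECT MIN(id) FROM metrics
1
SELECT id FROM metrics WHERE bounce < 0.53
[5]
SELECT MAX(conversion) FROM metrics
True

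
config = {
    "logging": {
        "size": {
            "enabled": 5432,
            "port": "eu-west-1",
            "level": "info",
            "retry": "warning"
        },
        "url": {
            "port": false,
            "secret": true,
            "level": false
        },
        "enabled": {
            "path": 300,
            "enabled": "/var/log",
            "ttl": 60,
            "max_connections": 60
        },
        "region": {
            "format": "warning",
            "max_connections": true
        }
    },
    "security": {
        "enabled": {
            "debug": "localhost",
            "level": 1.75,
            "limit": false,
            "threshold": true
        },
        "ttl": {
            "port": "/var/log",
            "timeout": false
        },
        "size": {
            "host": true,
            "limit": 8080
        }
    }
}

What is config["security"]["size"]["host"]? True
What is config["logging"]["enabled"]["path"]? 300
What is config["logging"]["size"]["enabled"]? 5432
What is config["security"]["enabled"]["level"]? 1.75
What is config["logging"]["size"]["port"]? "eu-west-1"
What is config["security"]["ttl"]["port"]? "/var/log"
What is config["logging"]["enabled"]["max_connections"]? 60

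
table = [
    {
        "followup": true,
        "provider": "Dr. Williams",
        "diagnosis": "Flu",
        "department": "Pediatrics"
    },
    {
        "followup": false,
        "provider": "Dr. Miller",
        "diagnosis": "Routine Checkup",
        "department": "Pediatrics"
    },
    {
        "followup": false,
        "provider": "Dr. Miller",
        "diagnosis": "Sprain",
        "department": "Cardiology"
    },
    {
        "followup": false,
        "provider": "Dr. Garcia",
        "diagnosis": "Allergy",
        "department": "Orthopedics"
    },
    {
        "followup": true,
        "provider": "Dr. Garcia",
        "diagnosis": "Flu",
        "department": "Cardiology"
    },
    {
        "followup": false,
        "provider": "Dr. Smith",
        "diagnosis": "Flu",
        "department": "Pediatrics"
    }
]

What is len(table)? 6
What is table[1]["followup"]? False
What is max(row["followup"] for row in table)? True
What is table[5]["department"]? "Pediatrics"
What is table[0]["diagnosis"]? "Flu"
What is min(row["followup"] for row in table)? False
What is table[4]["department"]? "Cardiology"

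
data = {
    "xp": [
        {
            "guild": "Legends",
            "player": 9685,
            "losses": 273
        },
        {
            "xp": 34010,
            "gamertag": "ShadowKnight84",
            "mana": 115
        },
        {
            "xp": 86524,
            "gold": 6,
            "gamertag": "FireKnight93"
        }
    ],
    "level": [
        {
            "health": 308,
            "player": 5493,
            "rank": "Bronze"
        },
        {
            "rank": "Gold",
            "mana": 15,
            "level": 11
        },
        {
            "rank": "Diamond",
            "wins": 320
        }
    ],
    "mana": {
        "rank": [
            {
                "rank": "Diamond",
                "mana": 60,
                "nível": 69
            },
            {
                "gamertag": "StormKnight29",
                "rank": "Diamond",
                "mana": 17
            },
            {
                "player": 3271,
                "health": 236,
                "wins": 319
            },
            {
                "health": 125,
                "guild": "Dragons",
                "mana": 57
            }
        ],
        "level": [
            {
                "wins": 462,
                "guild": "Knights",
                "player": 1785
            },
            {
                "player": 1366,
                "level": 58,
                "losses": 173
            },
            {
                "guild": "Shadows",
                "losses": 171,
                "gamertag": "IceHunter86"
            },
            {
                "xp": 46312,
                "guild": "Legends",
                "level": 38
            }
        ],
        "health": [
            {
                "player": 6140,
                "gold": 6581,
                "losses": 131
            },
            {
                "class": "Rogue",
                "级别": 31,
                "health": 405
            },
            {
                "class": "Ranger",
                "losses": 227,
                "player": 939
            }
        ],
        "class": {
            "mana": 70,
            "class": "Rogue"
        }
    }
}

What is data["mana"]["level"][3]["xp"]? 46312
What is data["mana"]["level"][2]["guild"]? "Shadows"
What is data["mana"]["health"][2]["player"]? 939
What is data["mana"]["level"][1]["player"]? 1366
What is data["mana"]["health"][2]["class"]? "Ranger"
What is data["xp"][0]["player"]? 9685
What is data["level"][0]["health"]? 308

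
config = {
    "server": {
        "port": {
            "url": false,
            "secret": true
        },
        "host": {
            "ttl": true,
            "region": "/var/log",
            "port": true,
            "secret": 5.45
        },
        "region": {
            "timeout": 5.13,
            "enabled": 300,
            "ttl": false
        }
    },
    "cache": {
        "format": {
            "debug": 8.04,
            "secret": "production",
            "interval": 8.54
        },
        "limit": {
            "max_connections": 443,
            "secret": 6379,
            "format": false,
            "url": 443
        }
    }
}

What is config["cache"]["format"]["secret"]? "production"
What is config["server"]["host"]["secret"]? 5.45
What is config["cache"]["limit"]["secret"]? 6379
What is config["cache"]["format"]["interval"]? 8.54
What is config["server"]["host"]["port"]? True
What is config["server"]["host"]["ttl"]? True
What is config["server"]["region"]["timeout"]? 5.13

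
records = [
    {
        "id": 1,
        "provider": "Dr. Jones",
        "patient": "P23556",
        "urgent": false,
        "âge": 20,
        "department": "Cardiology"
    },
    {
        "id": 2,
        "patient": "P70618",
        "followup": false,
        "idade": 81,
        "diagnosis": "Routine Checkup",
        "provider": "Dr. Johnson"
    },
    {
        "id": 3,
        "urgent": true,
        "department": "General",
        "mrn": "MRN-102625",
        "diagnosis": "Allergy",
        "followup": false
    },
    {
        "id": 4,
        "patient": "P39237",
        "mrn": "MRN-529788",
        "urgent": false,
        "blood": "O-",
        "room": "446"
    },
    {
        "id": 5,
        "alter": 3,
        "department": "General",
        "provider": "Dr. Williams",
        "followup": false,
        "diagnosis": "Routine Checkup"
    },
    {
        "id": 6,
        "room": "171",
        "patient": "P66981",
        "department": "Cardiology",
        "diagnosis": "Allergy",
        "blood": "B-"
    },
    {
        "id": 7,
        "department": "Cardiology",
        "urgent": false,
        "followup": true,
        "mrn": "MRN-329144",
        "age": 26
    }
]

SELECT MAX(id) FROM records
7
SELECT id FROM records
[1, 2, 3, 4, 5, 6, 7]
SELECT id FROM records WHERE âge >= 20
[1]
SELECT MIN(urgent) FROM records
False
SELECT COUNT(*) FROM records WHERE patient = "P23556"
1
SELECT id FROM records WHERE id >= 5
[5, 6, 7]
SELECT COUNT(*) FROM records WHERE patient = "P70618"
1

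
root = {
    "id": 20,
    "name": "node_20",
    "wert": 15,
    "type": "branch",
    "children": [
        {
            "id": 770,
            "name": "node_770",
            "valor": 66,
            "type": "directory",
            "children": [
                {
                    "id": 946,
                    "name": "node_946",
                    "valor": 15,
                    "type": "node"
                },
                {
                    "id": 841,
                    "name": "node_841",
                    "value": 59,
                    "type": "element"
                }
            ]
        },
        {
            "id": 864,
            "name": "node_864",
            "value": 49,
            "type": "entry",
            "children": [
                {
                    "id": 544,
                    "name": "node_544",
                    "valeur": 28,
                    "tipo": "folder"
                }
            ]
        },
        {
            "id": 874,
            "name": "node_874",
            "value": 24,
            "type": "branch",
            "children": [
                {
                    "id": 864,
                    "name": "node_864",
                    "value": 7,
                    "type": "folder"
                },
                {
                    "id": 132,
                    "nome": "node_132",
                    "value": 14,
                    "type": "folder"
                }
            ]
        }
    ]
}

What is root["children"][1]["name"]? "node_864"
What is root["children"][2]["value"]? 24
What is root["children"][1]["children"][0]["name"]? "node_544"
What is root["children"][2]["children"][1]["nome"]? "node_132"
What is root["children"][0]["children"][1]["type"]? "element"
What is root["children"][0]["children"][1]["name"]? "node_841"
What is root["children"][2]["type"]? "branch"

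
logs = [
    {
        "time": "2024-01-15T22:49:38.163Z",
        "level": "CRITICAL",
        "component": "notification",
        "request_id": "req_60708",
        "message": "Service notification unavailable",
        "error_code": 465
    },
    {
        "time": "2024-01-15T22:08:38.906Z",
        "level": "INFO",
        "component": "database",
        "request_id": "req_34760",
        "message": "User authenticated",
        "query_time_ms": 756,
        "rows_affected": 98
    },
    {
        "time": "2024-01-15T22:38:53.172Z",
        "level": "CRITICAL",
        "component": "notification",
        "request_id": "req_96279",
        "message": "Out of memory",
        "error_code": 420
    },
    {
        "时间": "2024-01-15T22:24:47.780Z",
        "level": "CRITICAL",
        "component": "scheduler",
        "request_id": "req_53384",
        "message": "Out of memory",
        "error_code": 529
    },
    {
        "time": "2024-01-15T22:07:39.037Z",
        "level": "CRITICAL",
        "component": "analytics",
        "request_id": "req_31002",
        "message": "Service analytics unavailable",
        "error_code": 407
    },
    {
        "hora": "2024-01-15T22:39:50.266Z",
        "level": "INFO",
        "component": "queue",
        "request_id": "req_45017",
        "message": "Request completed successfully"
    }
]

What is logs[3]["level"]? "CRITICAL"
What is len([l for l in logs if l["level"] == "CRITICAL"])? 4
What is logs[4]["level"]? "CRITICAL"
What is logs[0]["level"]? "CRITICAL"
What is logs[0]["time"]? "2024-01-15T22:49:38.163Z"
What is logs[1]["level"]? "INFO"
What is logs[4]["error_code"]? 407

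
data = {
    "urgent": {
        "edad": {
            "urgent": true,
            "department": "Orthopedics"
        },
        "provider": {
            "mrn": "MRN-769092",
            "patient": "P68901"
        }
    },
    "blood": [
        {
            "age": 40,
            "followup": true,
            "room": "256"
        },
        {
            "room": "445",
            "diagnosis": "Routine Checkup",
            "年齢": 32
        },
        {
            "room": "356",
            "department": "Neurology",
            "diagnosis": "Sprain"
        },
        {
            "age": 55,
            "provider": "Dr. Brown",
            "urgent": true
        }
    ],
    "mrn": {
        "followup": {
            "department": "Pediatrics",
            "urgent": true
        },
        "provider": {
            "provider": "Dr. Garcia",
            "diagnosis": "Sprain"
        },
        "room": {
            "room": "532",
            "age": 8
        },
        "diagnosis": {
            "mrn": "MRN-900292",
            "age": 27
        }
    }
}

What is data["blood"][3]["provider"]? "Dr. Brown"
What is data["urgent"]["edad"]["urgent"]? True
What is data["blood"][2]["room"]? "356"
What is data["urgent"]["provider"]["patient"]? "P68901"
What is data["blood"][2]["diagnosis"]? "Sprain"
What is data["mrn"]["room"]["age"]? 8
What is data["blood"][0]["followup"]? True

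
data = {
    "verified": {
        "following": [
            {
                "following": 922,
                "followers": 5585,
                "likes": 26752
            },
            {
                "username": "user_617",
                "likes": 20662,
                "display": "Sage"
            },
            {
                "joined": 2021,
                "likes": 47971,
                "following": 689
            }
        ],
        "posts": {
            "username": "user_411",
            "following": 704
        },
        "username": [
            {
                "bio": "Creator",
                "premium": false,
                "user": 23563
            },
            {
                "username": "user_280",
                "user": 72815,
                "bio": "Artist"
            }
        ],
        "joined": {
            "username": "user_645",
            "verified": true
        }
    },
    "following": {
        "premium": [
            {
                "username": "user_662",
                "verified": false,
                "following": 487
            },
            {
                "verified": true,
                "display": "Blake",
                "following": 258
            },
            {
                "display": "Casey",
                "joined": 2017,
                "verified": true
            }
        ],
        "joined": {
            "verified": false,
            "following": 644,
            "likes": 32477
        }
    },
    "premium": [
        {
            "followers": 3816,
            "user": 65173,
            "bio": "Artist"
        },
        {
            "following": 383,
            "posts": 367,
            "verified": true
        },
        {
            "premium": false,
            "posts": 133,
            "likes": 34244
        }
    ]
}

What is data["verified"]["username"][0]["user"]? 23563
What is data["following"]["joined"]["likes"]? 32477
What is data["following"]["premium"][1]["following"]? 258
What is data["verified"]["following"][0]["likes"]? 26752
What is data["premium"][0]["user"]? 65173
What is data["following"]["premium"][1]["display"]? "Blake"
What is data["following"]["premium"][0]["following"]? 487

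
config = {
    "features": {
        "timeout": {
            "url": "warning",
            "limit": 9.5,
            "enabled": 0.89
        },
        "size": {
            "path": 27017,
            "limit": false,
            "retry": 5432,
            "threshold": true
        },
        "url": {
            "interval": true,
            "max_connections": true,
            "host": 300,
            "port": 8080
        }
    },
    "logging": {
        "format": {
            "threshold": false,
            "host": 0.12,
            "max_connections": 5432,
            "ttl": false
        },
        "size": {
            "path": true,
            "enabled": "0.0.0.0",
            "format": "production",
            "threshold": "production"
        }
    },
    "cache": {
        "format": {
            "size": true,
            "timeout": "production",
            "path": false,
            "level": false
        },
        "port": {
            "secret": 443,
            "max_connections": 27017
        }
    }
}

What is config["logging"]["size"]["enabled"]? "0.0.0.0"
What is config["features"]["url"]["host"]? 300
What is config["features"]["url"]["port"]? 8080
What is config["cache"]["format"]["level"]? False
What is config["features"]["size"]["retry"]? 5432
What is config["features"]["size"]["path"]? 27017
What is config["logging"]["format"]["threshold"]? False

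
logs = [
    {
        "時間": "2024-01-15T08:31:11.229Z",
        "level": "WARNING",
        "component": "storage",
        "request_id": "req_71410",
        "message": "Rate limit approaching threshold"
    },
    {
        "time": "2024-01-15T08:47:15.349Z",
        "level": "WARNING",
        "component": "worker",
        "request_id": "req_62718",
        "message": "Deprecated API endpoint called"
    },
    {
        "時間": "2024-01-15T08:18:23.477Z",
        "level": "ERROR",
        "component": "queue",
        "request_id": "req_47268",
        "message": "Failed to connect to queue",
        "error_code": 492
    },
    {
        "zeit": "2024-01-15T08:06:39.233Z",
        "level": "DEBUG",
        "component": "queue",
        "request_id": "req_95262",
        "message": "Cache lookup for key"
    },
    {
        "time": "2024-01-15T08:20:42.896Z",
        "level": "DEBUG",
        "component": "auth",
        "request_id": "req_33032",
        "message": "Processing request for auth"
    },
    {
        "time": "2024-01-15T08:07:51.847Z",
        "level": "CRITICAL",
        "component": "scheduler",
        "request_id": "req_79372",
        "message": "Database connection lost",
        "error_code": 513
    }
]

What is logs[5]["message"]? "Database connection lost"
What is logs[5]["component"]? "scheduler"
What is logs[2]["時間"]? "2024-01-15T08:18:23.477Z"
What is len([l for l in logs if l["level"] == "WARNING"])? 2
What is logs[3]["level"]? "DEBUG"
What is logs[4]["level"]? "DEBUG"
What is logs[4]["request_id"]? "req_33032"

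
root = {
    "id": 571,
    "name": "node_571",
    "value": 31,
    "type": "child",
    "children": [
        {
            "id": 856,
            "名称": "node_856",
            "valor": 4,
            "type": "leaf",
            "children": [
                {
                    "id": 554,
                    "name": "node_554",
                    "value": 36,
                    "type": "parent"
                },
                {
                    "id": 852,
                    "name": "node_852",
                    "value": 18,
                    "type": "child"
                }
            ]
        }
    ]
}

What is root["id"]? 571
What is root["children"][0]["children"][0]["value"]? 36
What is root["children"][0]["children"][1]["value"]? 18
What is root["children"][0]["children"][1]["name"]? "node_852"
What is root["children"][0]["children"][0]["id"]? 554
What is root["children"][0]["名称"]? "node_856"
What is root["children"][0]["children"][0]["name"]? "node_554"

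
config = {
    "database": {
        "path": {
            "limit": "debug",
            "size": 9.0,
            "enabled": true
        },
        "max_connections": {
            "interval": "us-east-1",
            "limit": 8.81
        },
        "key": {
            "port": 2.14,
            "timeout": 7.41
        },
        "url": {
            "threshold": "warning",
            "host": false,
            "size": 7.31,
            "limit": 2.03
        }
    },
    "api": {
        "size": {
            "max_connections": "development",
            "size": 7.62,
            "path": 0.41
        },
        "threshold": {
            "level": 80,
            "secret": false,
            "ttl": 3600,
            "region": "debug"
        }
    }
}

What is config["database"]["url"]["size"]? 7.31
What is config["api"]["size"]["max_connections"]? "development"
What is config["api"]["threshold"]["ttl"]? 3600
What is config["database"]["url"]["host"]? False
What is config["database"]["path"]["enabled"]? True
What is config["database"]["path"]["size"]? 9.0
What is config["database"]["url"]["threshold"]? "warning"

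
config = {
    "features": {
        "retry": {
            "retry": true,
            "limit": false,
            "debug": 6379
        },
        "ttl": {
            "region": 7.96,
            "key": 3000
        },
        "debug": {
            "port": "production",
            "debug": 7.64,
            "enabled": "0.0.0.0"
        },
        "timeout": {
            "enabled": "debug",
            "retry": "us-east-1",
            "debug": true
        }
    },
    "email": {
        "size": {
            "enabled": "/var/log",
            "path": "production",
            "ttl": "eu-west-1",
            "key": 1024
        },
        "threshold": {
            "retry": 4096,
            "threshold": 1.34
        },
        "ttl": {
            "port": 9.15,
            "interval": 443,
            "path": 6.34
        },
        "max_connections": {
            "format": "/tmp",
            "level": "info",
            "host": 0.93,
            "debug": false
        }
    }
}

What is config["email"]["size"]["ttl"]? "eu-west-1"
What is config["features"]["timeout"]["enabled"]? "debug"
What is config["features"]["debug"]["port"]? "production"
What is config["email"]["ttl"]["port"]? 9.15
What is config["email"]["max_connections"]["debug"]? False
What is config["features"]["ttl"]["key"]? 3000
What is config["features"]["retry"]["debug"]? 6379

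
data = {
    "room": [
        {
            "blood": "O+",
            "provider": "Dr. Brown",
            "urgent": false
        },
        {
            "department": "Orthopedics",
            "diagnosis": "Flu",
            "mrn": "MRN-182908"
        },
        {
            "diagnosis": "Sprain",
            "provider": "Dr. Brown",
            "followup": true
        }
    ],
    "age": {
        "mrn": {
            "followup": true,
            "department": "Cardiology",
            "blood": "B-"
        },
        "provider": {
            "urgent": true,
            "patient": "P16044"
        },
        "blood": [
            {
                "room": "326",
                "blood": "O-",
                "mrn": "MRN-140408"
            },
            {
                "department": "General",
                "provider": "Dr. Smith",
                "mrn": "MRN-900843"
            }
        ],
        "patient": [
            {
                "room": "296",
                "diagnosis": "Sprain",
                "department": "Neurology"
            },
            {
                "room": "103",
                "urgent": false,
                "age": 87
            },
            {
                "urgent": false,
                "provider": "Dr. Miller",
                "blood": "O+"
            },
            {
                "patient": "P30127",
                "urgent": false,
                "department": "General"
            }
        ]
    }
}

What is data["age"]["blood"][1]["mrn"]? "MRN-900843"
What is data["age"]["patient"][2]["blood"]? "O+"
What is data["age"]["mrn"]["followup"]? True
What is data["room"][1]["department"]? "Orthopedics"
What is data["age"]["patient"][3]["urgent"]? False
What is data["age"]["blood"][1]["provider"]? "Dr. Smith"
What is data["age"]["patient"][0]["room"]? "296"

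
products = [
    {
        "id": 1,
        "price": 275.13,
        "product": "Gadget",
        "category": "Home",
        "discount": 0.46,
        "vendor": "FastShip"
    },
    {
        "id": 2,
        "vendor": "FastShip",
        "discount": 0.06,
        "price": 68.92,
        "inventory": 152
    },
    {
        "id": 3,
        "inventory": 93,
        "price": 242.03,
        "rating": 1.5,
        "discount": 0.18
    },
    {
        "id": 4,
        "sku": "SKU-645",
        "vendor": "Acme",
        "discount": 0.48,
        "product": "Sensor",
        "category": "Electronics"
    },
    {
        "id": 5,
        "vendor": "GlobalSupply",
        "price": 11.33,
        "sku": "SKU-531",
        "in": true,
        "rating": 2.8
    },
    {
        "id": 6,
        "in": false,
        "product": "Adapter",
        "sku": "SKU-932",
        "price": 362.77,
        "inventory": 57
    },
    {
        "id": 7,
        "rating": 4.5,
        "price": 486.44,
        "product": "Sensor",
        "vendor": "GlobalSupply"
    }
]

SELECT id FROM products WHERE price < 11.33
[]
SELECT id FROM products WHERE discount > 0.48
[]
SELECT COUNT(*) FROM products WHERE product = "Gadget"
1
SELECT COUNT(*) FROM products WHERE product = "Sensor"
2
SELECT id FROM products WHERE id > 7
[]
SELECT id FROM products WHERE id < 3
[1, 2]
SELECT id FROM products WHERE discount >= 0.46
[1, 4]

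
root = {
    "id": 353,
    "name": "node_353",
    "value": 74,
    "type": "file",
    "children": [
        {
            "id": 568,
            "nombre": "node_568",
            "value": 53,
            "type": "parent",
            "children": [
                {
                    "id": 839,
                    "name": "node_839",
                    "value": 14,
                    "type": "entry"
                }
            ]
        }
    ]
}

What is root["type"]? "file"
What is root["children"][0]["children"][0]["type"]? "entry"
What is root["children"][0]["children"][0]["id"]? 839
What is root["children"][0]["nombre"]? "node_568"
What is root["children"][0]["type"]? "parent"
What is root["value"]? 74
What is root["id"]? 353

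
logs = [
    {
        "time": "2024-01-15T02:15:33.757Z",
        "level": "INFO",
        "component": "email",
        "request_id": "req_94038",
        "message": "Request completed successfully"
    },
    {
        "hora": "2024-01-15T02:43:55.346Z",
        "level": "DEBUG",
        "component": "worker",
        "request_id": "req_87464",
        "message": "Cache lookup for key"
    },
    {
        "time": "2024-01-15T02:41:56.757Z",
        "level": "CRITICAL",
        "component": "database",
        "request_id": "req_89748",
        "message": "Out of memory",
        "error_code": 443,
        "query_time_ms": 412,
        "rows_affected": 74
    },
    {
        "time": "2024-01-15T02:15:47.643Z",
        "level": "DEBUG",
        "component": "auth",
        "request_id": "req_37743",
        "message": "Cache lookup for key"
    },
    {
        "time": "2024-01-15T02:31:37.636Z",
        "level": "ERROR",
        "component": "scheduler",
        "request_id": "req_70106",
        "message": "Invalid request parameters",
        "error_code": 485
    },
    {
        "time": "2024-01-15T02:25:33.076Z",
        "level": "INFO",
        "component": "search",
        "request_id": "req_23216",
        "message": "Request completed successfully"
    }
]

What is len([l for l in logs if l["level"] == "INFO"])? 2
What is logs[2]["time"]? "2024-01-15T02:41:56.757Z"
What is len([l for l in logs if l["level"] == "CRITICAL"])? 1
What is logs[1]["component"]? "worker"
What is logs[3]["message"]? "Cache lookup for key"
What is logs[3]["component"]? "auth"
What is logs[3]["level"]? "DEBUG"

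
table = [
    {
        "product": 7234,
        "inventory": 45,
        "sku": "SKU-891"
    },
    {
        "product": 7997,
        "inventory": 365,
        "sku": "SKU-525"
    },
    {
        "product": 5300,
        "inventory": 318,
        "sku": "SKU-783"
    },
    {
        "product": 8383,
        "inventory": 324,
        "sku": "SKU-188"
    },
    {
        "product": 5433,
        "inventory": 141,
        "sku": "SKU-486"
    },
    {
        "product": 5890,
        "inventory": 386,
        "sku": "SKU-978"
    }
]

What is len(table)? 6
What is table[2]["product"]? 5300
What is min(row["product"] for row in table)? 5300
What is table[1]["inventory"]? 365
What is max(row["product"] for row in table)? 8383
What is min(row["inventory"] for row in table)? 45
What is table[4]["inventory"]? 141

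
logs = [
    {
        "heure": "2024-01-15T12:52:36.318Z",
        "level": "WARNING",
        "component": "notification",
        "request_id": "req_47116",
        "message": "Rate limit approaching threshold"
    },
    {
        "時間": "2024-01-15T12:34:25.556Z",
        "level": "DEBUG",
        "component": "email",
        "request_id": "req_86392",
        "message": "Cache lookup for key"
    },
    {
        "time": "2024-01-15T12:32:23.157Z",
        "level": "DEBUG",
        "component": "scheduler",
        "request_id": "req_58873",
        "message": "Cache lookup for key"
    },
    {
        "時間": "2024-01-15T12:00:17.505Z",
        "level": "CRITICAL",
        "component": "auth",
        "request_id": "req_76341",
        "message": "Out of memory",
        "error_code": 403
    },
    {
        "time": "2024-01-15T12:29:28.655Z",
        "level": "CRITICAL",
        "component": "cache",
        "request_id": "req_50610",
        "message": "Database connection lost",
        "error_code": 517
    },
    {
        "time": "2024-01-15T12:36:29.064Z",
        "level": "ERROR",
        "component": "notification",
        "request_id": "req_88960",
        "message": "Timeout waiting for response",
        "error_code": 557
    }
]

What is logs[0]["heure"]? "2024-01-15T12:52:36.318Z"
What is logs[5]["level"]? "ERROR"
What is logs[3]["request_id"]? "req_76341"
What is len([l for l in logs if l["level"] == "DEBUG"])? 2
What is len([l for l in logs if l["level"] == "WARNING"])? 1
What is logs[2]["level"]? "DEBUG"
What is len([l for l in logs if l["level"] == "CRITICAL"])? 2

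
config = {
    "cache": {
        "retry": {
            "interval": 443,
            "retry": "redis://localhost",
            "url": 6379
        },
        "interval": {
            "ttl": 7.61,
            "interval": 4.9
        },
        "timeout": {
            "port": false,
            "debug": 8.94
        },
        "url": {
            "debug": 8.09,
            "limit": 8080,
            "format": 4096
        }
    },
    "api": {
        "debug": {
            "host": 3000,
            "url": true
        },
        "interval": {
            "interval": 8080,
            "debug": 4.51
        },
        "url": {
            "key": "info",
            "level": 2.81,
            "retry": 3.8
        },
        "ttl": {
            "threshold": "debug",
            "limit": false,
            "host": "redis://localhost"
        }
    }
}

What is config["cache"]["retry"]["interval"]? 443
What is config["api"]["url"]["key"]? "info"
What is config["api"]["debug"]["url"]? True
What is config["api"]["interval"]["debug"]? 4.51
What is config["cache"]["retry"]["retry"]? "redis://localhost"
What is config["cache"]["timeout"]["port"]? False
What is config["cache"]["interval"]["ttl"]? 7.61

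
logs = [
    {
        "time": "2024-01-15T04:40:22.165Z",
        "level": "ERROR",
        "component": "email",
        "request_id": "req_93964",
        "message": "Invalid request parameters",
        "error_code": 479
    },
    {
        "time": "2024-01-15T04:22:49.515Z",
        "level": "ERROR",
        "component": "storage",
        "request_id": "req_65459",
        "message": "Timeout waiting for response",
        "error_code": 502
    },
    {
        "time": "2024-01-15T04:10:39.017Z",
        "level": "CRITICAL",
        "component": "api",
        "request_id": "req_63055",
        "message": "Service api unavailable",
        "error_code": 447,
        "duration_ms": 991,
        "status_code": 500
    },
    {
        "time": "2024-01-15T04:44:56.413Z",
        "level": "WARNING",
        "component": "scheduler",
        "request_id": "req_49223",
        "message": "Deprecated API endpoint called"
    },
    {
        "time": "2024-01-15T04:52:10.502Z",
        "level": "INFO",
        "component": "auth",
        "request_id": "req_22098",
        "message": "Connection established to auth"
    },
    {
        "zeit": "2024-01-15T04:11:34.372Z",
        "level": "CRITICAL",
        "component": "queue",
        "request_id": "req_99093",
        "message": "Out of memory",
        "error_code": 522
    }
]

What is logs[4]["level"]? "INFO"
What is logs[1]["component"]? "storage"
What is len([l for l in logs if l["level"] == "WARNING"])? 1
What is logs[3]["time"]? "2024-01-15T04:44:56.413Z"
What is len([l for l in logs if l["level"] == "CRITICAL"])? 2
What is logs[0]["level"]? "ERROR"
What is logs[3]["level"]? "WARNING"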